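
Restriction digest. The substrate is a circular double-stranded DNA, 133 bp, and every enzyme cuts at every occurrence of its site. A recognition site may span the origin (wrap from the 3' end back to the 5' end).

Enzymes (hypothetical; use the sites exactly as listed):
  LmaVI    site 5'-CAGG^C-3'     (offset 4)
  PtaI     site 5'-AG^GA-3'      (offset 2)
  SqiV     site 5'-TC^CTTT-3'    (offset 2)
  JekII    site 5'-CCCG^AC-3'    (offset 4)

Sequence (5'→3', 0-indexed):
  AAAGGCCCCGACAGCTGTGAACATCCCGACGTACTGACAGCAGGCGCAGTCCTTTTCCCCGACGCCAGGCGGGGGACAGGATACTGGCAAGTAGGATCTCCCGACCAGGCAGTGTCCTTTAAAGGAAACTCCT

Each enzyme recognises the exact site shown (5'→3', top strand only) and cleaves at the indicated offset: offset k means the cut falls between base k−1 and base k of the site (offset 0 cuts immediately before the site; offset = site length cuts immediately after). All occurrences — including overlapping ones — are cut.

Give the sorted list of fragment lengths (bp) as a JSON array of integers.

Per-enzyme occurrences:
  LmaVI (CAGGC, off=4): starts [40, 65, 105] → cuts [44, 69, 109]
  PtaI (AGGA, off=2): starts [77, 92, 122] → cuts [79, 94, 124]
  SqiV (TCCTTT, off=2): starts [49, 114] → cuts [51, 116]
  JekII (CCCGAC, off=4): starts [6, 24, 57, 99] → cuts [10, 28, 61, 103]

All cut coordinates (distinct, sorted): [10, 28, 44, 51, 61, 69, 79, 94, 103, 109, 116, 124]

Fragments:
  10→28: 18 bp
  28→44: 16 bp
  44→51: 7 bp
  51→61: 10 bp
  61→69: 8 bp
  69→79: 10 bp
  79→94: 15 bp
  94→103: 9 bp
  103→109: 6 bp
  109→116: 7 bp
  116→124: 8 bp
  124→10 (wrap): 133-124+10 = 19 bp

[6,7,7,8,8,9,10,10,15,16,18,19]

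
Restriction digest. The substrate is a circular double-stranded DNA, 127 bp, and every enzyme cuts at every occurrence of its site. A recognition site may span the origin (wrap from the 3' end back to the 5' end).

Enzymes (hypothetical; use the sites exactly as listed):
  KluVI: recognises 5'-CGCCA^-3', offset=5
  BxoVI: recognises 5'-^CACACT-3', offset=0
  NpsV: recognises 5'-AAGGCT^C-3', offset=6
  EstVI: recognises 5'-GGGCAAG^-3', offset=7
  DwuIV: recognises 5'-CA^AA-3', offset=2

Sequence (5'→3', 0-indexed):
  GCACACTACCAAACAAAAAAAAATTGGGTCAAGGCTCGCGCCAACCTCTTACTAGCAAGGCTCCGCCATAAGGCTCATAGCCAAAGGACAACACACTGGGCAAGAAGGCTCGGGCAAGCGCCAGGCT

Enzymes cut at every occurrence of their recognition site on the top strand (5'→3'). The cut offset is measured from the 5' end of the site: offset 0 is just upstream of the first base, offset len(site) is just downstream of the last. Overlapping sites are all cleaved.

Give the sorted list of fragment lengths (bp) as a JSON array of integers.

Per-enzyme occurrences:
  KluVI (CGCCA, off=5): starts [38, 63, 118] → cuts [43, 68, 123]
  BxoVI (CACACT, off=0): starts [1, 91] → cuts [1, 91]
  NpsV (AAGGCTC, off=6): starts [30, 56, 69, 104] → cuts [36, 62, 75, 110]
  EstVI (GGGCAAG, off=7): starts [97, 111] → cuts [104, 118]
  DwuIV (CAAA, off=2): starts [9, 13, 81] → cuts [11, 15, 83]

All cut coordinates (distinct, sorted): [1, 11, 15, 36, 43, 62, 68, 75, 83, 91, 104, 110, 118, 123]

Fragment lengths:
  1→11: 10 bp
  11→15: 4 bp
  15→36: 21 bp
  36→43: 7 bp
  43→62: 19 bp
  62→68: 6 bp
  68→75: 7 bp
  75→83: 8 bp
  83→91: 8 bp
  91→104: 13 bp
  104→110: 6 bp
  110→118: 8 bp
  118→123: 5 bp
  123→1 (wrap): 127-123+1 = 5 bp

[4,5,5,6,6,7,7,8,8,8,10,13,19,21]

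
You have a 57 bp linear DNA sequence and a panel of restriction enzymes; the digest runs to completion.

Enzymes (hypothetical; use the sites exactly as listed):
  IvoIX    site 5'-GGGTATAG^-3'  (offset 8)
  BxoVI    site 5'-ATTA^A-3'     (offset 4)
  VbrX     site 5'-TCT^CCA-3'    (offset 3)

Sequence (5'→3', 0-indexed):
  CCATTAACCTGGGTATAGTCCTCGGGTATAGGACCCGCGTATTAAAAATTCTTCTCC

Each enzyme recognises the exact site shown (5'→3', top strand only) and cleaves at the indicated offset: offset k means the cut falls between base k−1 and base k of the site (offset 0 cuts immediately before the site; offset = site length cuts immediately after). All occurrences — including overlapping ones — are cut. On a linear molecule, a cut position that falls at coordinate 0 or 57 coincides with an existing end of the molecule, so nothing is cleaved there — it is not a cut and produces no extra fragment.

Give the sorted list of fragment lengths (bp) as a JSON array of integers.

[6,12,13,13,13]

Site scan:
  IvoIX GGGTATAG/8: at [10, 23] ⇒ [18, 31]
  BxoVI ATTAA/4: at [2, 40] ⇒ [6, 44]
  VbrX (TCTCCA, off=3): no sites

Pooled cuts: [6, 18, 31, 44]

Fragment lengths:
  [0,6): 6 bp
  [6,18): 12 bp
  [18,31): 13 bp
  [31,44): 13 bp
  [44,57): 13 bp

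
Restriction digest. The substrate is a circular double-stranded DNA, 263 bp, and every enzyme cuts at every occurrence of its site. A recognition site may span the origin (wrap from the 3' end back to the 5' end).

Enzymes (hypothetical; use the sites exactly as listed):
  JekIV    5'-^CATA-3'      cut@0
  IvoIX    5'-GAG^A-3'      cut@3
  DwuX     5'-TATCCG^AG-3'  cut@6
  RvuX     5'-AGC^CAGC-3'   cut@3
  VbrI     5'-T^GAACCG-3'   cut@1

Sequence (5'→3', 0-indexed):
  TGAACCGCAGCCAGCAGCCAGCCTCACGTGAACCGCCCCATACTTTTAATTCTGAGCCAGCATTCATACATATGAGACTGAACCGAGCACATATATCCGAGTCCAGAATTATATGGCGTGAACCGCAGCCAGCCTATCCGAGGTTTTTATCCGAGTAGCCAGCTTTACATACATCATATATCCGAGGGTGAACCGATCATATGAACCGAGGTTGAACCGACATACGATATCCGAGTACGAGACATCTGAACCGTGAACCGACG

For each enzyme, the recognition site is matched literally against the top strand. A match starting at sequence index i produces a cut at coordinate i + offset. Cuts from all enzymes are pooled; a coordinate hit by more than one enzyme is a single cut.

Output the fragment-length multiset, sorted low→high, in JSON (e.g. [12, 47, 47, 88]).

[3,4,5,5,6,6,7,7,7,7,7,8,8,8,8,9,10,10,10,10,10,10,11,11,11,13,13,19,20]

Scan for sites:
  JekIV CATA/0: at [38, 64, 68, 89, 167, 174, 197, 220] ⇒ [38, 64, 68, 89, 167, 174, 197, 220]
  IvoIX GAGA/3: at [73, 238] ⇒ [76, 241]
  DwuX TATCCGAG/6: at [93, 134, 147, 178, 227] ⇒ [99, 140, 153, 184, 233]
  RvuX AGCCAGC/3: at [8, 15, 54, 126, 156] ⇒ [11, 18, 57, 129, 159]
  VbrI TGAACCG/1: at [0, 28, 78, 118, 188, 201, 212, 246, 253] ⇒ [1, 29, 79, 119, 189, 202, 213, 247, 254]

All cut coordinates (distinct, sorted): [1, 11, 18, 29, 38, 57, 64, 68, 76, 79, 89, 99, 119, 129, 140, 153, 159, 167, 174, 184, 189, 197, 202, 213, 220, 233, 241, 247, 254]

Fragment lengths:
  1→11: 10 bp
  11→18: 7 bp
  18→29: 11 bp
  29→38: 9 bp
  38→57: 19 bp
  57→64: 7 bp
  64→68: 4 bp
  68→76: 8 bp
  76→79: 3 bp
  79→89: 10 bp
  89→99: 10 bp
  99→119: 20 bp
  119→129: 10 bp
  129→140: 11 bp
  140→153: 13 bp
  153→159: 6 bp
  159→167: 8 bp
  167→174: 7 bp
  174→184: 10 bp
  184→189: 5 bp
  189→197: 8 bp
  197→202: 5 bp
  202→213: 11 bp
  213→220: 7 bp
  220→233: 13 bp
  233→241: 8 bp
  241→247: 6 bp
  247→254: 7 bp
  254→1 (wrap): 263-254+1 = 10 bp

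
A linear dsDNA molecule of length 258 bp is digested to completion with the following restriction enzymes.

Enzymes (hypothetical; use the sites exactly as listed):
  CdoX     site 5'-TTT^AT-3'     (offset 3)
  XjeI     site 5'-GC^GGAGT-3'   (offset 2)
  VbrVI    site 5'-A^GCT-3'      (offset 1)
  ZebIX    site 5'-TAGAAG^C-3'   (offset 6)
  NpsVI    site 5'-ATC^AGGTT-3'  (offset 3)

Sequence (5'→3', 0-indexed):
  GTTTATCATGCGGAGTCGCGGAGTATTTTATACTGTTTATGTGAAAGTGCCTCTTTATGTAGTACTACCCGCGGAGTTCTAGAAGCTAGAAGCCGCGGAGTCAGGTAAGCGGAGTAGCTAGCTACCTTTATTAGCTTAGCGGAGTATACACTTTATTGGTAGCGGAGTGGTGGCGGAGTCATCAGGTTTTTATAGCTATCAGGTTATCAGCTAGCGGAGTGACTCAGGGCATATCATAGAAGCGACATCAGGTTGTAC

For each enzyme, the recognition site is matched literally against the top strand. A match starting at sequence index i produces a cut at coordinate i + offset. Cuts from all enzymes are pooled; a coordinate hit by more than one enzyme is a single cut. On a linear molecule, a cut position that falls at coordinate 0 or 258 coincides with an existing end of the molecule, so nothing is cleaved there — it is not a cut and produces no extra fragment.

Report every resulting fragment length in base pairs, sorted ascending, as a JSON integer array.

[1,3,4,4,4,4,6,6,6,7,7,7,7,8,8,9,9,9,9,9,9,10,11,12,14,14,16,18,27]

Site scan:
  CdoX (TTTAT, off=3): starts [1, 26, 35, 53, 126, 151, 188] → cuts [4, 29, 38, 56, 129, 154, 191]
  XjeI (GCGGAGT, off=2): starts [9, 17, 70, 94, 108, 138, 161, 172, 213] → cuts [11, 19, 72, 96, 110, 140, 163, 174, 215]
  VbrVI (AGCT, off=1): starts [83, 115, 119, 132, 193, 208] → cuts [84, 116, 120, 133, 194, 209]
  ZebIX (TAGAAGC, off=6): starts [79, 86, 236] → cuts [85, 92, 242]
  NpsVI (ATCAGGTT, off=3): starts [180, 197, 246] → cuts [183, 200, 249]

Pooled cuts: [4, 11, 19, 29, 38, 56, 72, 84, 85, 92, 96, 110, 116, 120, 129, 133, 140, 154, 163, 174, 183, 191, 194, 200, 209, 215, 242, 249]

Fragment lengths:
  [0,4): 4 bp
  [4,11): 7 bp
  [11,19): 8 bp
  [19,29): 10 bp
  [29,38): 9 bp
  [38,56): 18 bp
  [56,72): 16 bp
  [72,84): 12 bp
  [84,85): 1 bp
  [85,92): 7 bp
  [92,96): 4 bp
  [96,110): 14 bp
  [110,116): 6 bp
  [116,120): 4 bp
  [120,129): 9 bp
  [129,133): 4 bp
  [133,140): 7 bp
  [140,154): 14 bp
  [154,163): 9 bp
  [163,174): 11 bp
  [174,183): 9 bp
  [183,191): 8 bp
  [191,194): 3 bp
  [194,200): 6 bp
  [200,209): 9 bp
  [209,215): 6 bp
  [215,242): 27 bp
  [242,249): 7 bp
  [249,258): 9 bp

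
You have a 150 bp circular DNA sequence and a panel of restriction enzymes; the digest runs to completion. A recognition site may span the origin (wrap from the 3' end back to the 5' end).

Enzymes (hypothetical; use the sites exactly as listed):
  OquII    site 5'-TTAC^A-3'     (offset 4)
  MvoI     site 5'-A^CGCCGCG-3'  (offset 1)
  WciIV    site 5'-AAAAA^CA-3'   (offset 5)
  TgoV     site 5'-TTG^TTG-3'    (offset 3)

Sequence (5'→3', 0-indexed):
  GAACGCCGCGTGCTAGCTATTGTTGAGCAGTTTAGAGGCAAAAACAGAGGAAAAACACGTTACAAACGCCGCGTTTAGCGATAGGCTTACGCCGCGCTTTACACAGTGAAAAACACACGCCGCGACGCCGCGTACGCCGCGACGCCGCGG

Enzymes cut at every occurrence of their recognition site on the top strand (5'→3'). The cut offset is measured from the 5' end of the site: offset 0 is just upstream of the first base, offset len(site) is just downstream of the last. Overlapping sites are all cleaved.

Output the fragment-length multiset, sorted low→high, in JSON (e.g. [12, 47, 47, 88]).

[3,4,8,8,8,9,11,11,11,13,19,22,23]

Scan for sites:
  OquII TTACA/4: at [59, 98] ⇒ [63, 102]
  MvoI ACGCCGCG/1: at [2, 65, 88, 116, 124, 133, 141] ⇒ [3, 66, 89, 117, 125, 134, 142]
  WciIV AAAAACA/5: at [39, 50, 108] ⇒ [44, 55, 113]
  TgoV TTGTTG/3: at [19] ⇒ [22]

Pooled cuts: [3, 22, 44, 55, 63, 66, 89, 102, 113, 117, 125, 134, 142]

Fragments:
  3→22: 19 bp
  22→44: 22 bp
  44→55: 11 bp
  55→63: 8 bp
  63→66: 3 bp
  66→89: 23 bp
  89→102: 13 bp
  102→113: 11 bp
  113→117: 4 bp
  117→125: 8 bp
  125→134: 9 bp
  134→142: 8 bp
  142→3 (wrap): 150-142+3 = 11 bp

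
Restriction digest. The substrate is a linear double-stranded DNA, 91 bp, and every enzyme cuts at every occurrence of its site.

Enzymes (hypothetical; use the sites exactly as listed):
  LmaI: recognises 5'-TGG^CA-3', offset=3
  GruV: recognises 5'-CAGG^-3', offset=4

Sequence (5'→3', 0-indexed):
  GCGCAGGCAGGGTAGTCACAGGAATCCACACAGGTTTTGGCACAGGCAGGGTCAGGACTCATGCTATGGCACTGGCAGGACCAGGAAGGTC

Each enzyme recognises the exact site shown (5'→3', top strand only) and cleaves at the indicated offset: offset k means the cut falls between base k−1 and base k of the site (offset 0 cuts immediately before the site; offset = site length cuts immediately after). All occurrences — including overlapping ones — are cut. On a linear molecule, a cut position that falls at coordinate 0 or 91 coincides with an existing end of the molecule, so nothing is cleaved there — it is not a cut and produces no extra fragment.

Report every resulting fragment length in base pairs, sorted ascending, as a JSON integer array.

[4,4,4,6,6,6,6,6,6,7,11,12,13]

Per-enzyme occurrences:
  LmaI TGGCA/3: at [37, 66, 72] ⇒ [40, 69, 75]
  GruV CAGG/4: at [3, 7, 18, 30, 42, 46, 52, 75, 81] ⇒ [7, 11, 22, 34, 46, 50, 56, 79, 85]

Pooled cuts: [7, 11, 22, 34, 40, 46, 50, 56, 69, 75, 79, 85]

Fragments:
  [0,7): 7 bp
  [7,11): 4 bp
  [11,22): 11 bp
  [22,34): 12 bp
  [34,40): 6 bp
  [40,46): 6 bp
  [46,50): 4 bp
  [50,56): 6 bp
  [56,69): 13 bp
  [69,75): 6 bp
  [75,79): 4 bp
  [79,85): 6 bp
  [85,91): 6 bp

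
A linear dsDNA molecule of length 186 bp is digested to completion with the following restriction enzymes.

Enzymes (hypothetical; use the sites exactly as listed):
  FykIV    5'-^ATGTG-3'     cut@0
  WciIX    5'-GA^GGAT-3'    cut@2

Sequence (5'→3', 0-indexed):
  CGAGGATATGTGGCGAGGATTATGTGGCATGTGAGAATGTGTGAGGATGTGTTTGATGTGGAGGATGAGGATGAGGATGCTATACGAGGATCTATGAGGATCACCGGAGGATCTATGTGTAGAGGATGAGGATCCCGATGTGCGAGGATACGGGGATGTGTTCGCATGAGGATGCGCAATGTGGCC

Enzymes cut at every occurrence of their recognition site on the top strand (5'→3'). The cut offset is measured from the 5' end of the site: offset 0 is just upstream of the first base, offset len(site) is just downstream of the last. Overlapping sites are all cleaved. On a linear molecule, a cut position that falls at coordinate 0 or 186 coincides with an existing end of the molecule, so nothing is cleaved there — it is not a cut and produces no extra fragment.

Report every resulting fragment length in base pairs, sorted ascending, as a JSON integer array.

[2,3,4,5,6,6,6,6,7,7,8,8,8,8,8,9,9,9,9,10,10,11,13,14]

Site scan:
  FykIV ATGTG/0: at [7, 21, 28, 36, 46, 55, 114, 137, 155, 178] ⇒ [7, 21, 28, 36, 46, 55, 114, 137, 155, 178]
  WciIX GAGGAT/2: at [1, 14, 42, 60, 66, 72, 85, 95, 106, 121, 127, 143, 167] ⇒ [3, 16, 44, 62, 68, 74, 87, 97, 108, 123, 129, 145, 169]

All cut coordinates (distinct, sorted): [3, 7, 16, 21, 28, 36, 44, 46, 55, 62, 68, 74, 87, 97, 108, 114, 123, 129, 137, 145, 155, 169, 178]

Fragments:
  [0,3): 3 bp
  [3,7): 4 bp
  [7,16): 9 bp
  [16,21): 5 bp
  [21,28): 7 bp
  [28,36): 8 bp
  [36,44): 8 bp
  [44,46): 2 bp
  [46,55): 9 bp
  [55,62): 7 bp
  [62,68): 6 bp
  [68,74): 6 bp
  [74,87): 13 bp
  [87,97): 10 bp
  [97,108): 11 bp
  [108,114): 6 bp
  [114,123): 9 bp
  [123,129): 6 bp
  [129,137): 8 bp
  [137,145): 8 bp
  [145,155): 10 bp
  [155,169): 14 bp
  [169,178): 9 bp
  [178,186): 8 bp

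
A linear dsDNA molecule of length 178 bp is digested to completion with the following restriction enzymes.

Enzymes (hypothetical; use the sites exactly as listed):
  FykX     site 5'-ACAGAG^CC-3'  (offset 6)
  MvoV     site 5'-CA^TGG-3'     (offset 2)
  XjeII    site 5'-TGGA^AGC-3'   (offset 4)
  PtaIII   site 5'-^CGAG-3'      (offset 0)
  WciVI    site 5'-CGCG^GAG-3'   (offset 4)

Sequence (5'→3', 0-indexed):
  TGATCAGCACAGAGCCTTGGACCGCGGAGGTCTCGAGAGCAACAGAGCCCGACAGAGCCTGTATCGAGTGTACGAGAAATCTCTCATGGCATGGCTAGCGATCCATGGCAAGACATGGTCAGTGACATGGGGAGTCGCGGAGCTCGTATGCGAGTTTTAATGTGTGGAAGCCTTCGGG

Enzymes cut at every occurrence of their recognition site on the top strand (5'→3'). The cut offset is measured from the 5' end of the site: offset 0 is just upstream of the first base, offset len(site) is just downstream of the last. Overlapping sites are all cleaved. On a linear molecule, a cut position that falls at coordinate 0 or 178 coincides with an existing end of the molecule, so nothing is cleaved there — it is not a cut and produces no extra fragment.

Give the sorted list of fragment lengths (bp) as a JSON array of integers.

[5,7,7,8,10,10,10,11,12,12,12,14,14,14,14,18]

Per-enzyme occurrences:
  FykX (ACAGAGCC, off=6): starts [8, 41, 51] → cuts [14, 47, 57]
  MvoV (CATGG, off=2): starts [84, 89, 103, 113, 125] → cuts [86, 91, 105, 115, 127]
  XjeII (TGGAAGC, off=4): starts [164] → cuts [168]
  PtaIII (CGAG, off=0): starts [33, 64, 72, 150] → cuts [33, 64, 72, 150]
  WciVI (CGCGGAG, off=4): starts [22, 135] → cuts [26, 139]

Pooled cuts: [14, 26, 33, 47, 57, 64, 72, 86, 91, 105, 115, 127, 139, 150, 168]

Fragments:
  [0,14): 14 bp
  [14,26): 12 bp
  [26,33): 7 bp
  [33,47): 14 bp
  [47,57): 10 bp
  [57,64): 7 bp
  [64,72): 8 bp
  [72,86): 14 bp
  [86,91): 5 bp
  [91,105): 14 bp
  [105,115): 10 bp
  [115,127): 12 bp
  [127,139): 12 bp
  [139,150): 11 bp
  [150,168): 18 bp
  [168,178): 10 bp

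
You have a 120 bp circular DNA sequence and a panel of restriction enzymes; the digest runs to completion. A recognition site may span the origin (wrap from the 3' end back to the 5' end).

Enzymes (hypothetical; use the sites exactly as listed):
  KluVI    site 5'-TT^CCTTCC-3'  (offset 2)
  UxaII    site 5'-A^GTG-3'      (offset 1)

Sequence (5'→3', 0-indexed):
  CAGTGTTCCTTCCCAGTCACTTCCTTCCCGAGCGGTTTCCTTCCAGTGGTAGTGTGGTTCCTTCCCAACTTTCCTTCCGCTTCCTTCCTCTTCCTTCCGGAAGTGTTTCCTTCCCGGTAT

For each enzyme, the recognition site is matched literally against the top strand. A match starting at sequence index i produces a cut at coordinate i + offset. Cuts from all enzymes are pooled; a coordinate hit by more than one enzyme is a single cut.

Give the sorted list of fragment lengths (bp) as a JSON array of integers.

Per-enzyme occurrences:
  KluVI TTCCTTCC/2: at [5, 20, 36, 57, 70, 80, 90, 106] ⇒ [7, 22, 38, 59, 72, 82, 92, 108]
  UxaII AGTG/1: at [1, 44, 50, 101] ⇒ [2, 45, 51, 102]

All cut coordinates (distinct, sorted): [2, 7, 22, 38, 45, 51, 59, 72, 82, 92, 102, 108]

Fragments:
  2→7: 5 bp
  7→22: 15 bp
  22→38: 16 bp
  38→45: 7 bp
  45→51: 6 bp
  51→59: 8 bp
  59→72: 13 bp
  72→82: 10 bp
  82→92: 10 bp
  92→102: 10 bp
  102→108: 6 bp
  108→2 (wrap): 120-108+2 = 14 bp

[5,6,6,7,8,10,10,10,13,14,15,16]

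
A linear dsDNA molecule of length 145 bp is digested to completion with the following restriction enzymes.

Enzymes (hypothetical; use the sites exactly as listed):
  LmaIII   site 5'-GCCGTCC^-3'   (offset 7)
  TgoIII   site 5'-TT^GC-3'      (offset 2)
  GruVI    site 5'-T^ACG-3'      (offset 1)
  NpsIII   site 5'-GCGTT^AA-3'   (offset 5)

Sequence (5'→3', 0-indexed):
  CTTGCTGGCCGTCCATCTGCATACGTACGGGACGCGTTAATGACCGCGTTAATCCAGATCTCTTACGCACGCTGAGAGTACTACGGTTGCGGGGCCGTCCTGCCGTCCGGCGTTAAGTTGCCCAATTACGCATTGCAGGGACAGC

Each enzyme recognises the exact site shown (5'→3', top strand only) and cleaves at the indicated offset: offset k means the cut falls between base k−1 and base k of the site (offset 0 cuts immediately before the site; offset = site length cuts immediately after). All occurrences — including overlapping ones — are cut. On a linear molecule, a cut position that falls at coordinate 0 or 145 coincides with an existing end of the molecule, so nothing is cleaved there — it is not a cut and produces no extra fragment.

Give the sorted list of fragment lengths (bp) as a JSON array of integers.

Scan for sites:
  LmaIII GCCGTCC/7: at [7, 93, 101] ⇒ [14, 100, 108]
  TgoIII TTGC/2: at [1, 86, 117, 132] ⇒ [3, 88, 119, 134]
  GruVI TACG/1: at [21, 25, 63, 81, 126] ⇒ [22, 26, 64, 82, 127]
  NpsIII GCGTTAA/5: at [33, 45, 109] ⇒ [38, 50, 114]

Pooled cuts: [3, 14, 22, 26, 38, 50, 64, 82, 88, 100, 108, 114, 119, 127, 134]

Fragment lengths:
  [0,3): 3 bp
  [3,14): 11 bp
  [14,22): 8 bp
  [22,26): 4 bp
  [26,38): 12 bp
  [38,50): 12 bp
  [50,64): 14 bp
  [64,82): 18 bp
  [82,88): 6 bp
  [88,100): 12 bp
  [100,108): 8 bp
  [108,114): 6 bp
  [114,119): 5 bp
  [119,127): 8 bp
  [127,134): 7 bp
  [134,145): 11 bp

[3,4,5,6,6,7,8,8,8,11,11,12,12,12,14,18]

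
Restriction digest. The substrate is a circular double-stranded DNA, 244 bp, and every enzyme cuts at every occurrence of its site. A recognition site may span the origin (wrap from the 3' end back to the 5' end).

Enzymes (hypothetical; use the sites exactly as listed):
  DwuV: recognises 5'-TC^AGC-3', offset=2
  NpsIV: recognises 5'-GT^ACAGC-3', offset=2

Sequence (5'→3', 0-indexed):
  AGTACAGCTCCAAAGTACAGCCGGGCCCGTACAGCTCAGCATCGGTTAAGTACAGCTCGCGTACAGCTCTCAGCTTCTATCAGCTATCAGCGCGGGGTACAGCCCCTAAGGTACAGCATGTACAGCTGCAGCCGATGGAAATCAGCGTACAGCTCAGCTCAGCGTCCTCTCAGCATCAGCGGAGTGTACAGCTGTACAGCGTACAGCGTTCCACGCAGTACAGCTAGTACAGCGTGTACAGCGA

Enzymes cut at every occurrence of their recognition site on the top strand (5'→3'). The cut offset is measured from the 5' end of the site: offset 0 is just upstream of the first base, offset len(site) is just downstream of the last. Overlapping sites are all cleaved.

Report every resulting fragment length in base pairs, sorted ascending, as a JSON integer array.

Scan for sites:
  DwuV TCAGC/2: at [35, 69, 79, 86, 141, 153, 158, 169, 175] ⇒ [37, 71, 81, 88, 143, 155, 160, 171, 177]
  NpsIV GTACAGC/2: at [1, 14, 28, 49, 60, 96, 110, 119, 146, 185, 193, 200, 217, 226, 235] ⇒ [3, 16, 30, 51, 62, 98, 112, 121, 148, 187, 195, 202, 219, 228, 237]

All cut coordinates (distinct, sorted): [3, 16, 30, 37, 51, 62, 71, 81, 88, 98, 112, 121, 143, 148, 155, 160, 171, 177, 187, 195, 202, 219, 228, 237]

Fragments:
  3→16: 13 bp
  16→30: 14 bp
  30→37: 7 bp
  37→51: 14 bp
  51→62: 11 bp
  62→71: 9 bp
  71→81: 10 bp
  81→88: 7 bp
  88→98: 10 bp
  98→112: 14 bp
  112→121: 9 bp
  121→143: 22 bp
  143→148: 5 bp
  148→155: 7 bp
  155→160: 5 bp
  160→171: 11 bp
  171→177: 6 bp
  177→187: 10 bp
  187→195: 8 bp
  195→202: 7 bp
  202→219: 17 bp
  219→228: 9 bp
  228→237: 9 bp
  237→3 (wrap): 244-237+3 = 10 bp

[5,5,6,7,7,7,7,8,9,9,9,9,10,10,10,10,11,11,13,14,14,14,17,22]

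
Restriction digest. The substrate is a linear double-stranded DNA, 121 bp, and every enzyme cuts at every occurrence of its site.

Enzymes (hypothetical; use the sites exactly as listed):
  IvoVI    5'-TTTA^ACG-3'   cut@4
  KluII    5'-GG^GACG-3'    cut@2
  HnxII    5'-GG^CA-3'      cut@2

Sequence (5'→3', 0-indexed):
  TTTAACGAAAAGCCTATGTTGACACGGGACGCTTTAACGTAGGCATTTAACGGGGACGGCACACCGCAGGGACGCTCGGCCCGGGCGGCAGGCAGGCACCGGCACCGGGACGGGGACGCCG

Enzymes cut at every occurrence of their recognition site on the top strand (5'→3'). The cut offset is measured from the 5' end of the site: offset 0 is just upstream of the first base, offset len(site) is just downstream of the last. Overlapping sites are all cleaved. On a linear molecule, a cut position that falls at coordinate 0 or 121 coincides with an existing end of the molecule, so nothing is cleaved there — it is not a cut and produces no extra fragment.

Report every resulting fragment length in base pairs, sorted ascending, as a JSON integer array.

[4,4,4,5,5,6,6,6,6,7,7,9,11,18,23]

Site scan:
  IvoVI (TTTAACG, off=4): starts [0, 32, 45] → cuts [4, 36, 49]
  KluII (GGGACG, off=2): starts [25, 52, 68, 106, 112] → cuts [27, 54, 70, 108, 114]
  HnxII (GGCA, off=2): starts [41, 57, 86, 90, 94, 100] → cuts [43, 59, 88, 92, 96, 102]

Pooled cuts: [4, 27, 36, 43, 49, 54, 59, 70, 88, 92, 96, 102, 108, 114]

Fragment lengths:
  [0,4): 4 bp
  [4,27): 23 bp
  [27,36): 9 bp
  [36,43): 7 bp
  [43,49): 6 bp
  [49,54): 5 bp
  [54,59): 5 bp
  [59,70): 11 bp
  [70,88): 18 bp
  [88,92): 4 bp
  [92,96): 4 bp
  [96,102): 6 bp
  [102,108): 6 bp
  [108,114): 6 bp
  [114,121): 7 bp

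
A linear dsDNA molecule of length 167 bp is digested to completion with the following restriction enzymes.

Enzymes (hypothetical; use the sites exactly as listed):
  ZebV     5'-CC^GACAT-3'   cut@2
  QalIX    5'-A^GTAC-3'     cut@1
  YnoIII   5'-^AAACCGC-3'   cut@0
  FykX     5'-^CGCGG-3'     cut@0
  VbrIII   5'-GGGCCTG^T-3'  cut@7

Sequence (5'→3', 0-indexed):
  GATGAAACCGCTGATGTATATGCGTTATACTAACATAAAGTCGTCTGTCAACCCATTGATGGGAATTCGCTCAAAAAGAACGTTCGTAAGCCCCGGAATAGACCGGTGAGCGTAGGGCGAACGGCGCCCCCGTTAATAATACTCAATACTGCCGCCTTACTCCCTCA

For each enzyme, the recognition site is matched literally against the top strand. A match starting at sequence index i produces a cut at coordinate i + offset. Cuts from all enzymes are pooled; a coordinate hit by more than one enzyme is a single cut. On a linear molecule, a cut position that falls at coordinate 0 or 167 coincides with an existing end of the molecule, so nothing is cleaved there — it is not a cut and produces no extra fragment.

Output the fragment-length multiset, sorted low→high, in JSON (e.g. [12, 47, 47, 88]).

[4,163]

Site scan:
  ZebV (CCGACAT, off=2): no sites
  QalIX (AGTAC, off=1): no sites
  YnoIII (AAACCGC, off=0): starts [4] → cuts [4]
  FykX (CGCGG, off=0): no sites
  VbrIII (GGGCCTGT, off=7): no sites

All cut coordinates (distinct, sorted): [4]

Fragments:
  [0,4): 4 bp
  [4,167): 163 bp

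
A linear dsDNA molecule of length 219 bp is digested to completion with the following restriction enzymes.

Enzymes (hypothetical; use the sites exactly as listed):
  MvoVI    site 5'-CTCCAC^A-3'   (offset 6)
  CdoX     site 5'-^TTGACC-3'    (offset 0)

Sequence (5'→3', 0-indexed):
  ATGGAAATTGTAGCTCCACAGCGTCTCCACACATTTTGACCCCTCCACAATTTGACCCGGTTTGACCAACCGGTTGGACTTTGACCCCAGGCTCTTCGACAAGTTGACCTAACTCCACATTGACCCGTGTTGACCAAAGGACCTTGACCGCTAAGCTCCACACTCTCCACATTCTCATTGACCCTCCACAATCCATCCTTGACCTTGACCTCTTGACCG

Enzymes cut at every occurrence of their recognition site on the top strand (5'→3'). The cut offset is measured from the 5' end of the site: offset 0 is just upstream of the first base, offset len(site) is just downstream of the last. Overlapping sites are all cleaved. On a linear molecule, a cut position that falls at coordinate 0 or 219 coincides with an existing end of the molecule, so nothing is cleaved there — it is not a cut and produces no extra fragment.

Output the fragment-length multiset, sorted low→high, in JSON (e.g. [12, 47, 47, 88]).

Site scan:
  MvoVI CTCCACA/6: at [13, 24, 42, 112, 155, 164, 183] ⇒ [19, 30, 48, 118, 161, 170, 189]
  CdoX TTGACC/0: at [35, 51, 61, 80, 103, 119, 129, 143, 177, 198, 204, 212] ⇒ [35, 51, 61, 80, 103, 119, 129, 143, 177, 198, 204, 212]

All cut coordinates (distinct, sorted): [19, 30, 35, 48, 51, 61, 80, 103, 118, 119, 129, 143, 161, 170, 177, 189, 198, 204, 212]

Fragments:
  [0,19): 19 bp
  [19,30): 11 bp
  [30,35): 5 bp
  [35,48): 13 bp
  [48,51): 3 bp
  [51,61): 10 bp
  [61,80): 19 bp
  [80,103): 23 bp
  [103,118): 15 bp
  [118,119): 1 bp
  [119,129): 10 bp
  [129,143): 14 bp
  [143,161): 18 bp
  [161,170): 9 bp
  [170,177): 7 bp
  [177,189): 12 bp
  [189,198): 9 bp
  [198,204): 6 bp
  [204,212): 8 bp
  [212,219): 7 bp

[1,3,5,6,7,7,8,9,9,10,10,11,12,13,14,15,18,19,19,23]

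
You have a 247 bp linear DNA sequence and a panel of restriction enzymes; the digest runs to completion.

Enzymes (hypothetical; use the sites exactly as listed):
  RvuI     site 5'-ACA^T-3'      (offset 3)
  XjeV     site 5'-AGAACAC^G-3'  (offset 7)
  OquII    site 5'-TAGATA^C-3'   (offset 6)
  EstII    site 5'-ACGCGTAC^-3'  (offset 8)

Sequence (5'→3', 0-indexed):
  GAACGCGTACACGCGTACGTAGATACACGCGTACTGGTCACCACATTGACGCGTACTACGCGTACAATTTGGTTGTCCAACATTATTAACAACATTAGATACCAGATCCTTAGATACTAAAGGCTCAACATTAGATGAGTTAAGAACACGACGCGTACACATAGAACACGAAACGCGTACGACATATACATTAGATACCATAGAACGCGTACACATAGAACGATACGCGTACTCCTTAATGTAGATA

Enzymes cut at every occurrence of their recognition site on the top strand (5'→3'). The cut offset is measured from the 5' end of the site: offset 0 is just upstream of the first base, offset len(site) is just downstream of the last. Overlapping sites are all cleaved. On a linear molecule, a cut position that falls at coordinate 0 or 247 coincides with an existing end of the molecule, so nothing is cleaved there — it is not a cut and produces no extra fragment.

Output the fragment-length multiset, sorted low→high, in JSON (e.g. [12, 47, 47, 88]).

[3,3,4,6,7,7,7,8,8,9,9,9,10,11,11,11,12,14,15,15,15,17,17,19]

Site scan:
  RvuI ACAT/3: at [42, 79, 91, 127, 158, 181, 187, 212] ⇒ [45, 82, 94, 130, 161, 184, 190, 215]
  XjeV AGAACACG/7: at [142, 162] ⇒ [149, 169]
  OquII TAGATAC/6: at [19, 95, 110, 191] ⇒ [25, 101, 116, 197]
  EstII ACGCGTAC/8: at [2, 10, 26, 48, 57, 150, 172, 204, 224] ⇒ [10, 18, 34, 56, 65, 158, 180, 212, 232]

All cut coordinates (distinct, sorted): [10, 18, 25, 34, 45, 56, 65, 82, 94, 101, 116, 130, 149, 158, 161, 169, 180, 184, 190, 197, 212, 215, 232]

Fragment lengths:
  [0,10): 10 bp
  [10,18): 8 bp
  [18,25): 7 bp
  [25,34): 9 bp
  [34,45): 11 bp
  [45,56): 11 bp
  [56,65): 9 bp
  [65,82): 17 bp
  [82,94): 12 bp
  [94,101): 7 bp
  [101,116): 15 bp
  [116,130): 14 bp
  [130,149): 19 bp
  [149,158): 9 bp
  [158,161): 3 bp
  [161,169): 8 bp
  [169,180): 11 bp
  [180,184): 4 bp
  [184,190): 6 bp
  [190,197): 7 bp
  [197,212): 15 bp
  [212,215): 3 bp
  [215,232): 17 bp
  [232,247): 15 bp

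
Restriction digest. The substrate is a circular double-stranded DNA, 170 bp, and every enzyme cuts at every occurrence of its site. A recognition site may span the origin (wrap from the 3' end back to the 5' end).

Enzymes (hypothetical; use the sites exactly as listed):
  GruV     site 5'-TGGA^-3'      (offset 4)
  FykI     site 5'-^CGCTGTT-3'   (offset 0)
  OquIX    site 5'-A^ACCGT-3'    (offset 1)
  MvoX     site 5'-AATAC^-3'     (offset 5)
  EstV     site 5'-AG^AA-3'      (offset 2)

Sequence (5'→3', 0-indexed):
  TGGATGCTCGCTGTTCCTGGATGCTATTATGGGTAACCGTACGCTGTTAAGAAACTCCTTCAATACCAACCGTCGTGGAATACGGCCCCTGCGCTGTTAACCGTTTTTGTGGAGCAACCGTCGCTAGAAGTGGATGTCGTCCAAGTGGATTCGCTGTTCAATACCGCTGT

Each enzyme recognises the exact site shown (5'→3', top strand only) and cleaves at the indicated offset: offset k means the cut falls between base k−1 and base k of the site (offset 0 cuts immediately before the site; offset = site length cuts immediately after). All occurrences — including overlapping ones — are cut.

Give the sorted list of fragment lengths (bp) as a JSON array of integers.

[2,2,3,4,4,6,7,8,8,10,10,11,11,13,13,14,14,15,15]

Scan for sites:
  GruV TGGA/4: at [0, 17, 75, 109, 130, 145] ⇒ [4, 21, 79, 113, 134, 149]
  FykI CGCTGTT/0: at [8, 41, 91, 151, 164] ⇒ [8, 41, 91, 151, 164]
  OquIX AACCGT/1: at [34, 67, 98, 115] ⇒ [35, 68, 99, 116]
  MvoX AATAC/5: at [61, 78, 159] ⇒ [66, 83, 164]
  EstV AGAA/2: at [49, 125] ⇒ [51, 127]

Pooled cuts: [4, 8, 21, 35, 41, 51, 66, 68, 79, 83, 91, 99, 113, 116, 127, 134, 149, 151, 164]

Fragments:
  4→8: 4 bp
  8→21: 13 bp
  21→35: 14 bp
  35→41: 6 bp
  41→51: 10 bp
  51→66: 15 bp
  66→68: 2 bp
  68→79: 11 bp
  79→83: 4 bp
  83→91: 8 bp
  91→99: 8 bp
  99→113: 14 bp
  113→116: 3 bp
  116→127: 11 bp
  127→134: 7 bp
  134→149: 15 bp
  149→151: 2 bp
  151→164: 13 bp
  164→4 (wrap): 170-164+4 = 10 bp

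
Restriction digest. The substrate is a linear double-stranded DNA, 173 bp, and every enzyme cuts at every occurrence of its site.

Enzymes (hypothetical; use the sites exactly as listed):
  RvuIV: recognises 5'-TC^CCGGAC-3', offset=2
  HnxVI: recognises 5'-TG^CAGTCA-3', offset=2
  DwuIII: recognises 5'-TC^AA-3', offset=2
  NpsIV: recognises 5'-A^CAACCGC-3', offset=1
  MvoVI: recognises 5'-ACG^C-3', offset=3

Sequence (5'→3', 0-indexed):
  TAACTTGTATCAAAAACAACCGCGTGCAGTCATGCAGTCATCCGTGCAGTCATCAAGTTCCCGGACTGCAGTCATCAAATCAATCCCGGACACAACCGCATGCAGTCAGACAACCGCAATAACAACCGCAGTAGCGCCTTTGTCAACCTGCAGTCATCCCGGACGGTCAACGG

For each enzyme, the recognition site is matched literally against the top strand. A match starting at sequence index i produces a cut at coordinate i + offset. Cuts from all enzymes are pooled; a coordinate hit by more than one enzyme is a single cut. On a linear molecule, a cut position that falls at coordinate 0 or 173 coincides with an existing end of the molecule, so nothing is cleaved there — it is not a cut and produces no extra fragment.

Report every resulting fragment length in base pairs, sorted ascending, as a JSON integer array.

Per-enzyme occurrences:
  RvuIV (TCCCGGAC, off=2): starts [58, 83, 156] → cuts [60, 85, 158]
  HnxVI (TGCAGTCA, off=2): starts [24, 32, 44, 66, 100, 148] → cuts [26, 34, 46, 68, 102, 150]
  DwuIII (TCAA, off=2): starts [9, 52, 74, 79, 142, 166] → cuts [11, 54, 76, 81, 144, 168]
  NpsIV (ACAACCGC, off=1): starts [15, 91, 109, 121] → cuts [16, 92, 110, 122]
  MvoVI (ACGC, off=3): no sites

Pooled cuts: [11, 16, 26, 34, 46, 54, 60, 68, 76, 81, 85, 92, 102, 110, 122, 144, 150, 158, 168]

Fragment lengths:
  [0,11): 11 bp
  [11,16): 5 bp
  [16,26): 10 bp
  [26,34): 8 bp
  [34,46): 12 bp
  [46,54): 8 bp
  [54,60): 6 bp
  [60,68): 8 bp
  [68,76): 8 bp
  [76,81): 5 bp
  [81,85): 4 bp
  [85,92): 7 bp
  [92,102): 10 bp
  [102,110): 8 bp
  [110,122): 12 bp
  [122,144): 22 bp
  [144,150): 6 bp
  [150,158): 8 bp
  [158,168): 10 bp
  [168,173): 5 bp

[4,5,5,5,6,6,7,8,8,8,8,8,8,10,10,10,11,12,12,22]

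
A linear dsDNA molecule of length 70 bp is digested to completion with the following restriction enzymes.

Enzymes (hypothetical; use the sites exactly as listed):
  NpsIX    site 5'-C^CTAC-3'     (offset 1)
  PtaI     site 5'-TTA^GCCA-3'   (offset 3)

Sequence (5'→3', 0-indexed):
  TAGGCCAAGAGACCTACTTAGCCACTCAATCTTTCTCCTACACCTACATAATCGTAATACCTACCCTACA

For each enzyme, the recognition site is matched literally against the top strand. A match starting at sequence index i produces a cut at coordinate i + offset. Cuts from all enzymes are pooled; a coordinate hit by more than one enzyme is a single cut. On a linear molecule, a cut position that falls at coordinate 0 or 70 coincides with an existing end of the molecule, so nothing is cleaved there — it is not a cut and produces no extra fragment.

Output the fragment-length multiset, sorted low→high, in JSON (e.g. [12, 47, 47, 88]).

Site scan:
  NpsIX CCTAC/1: at [12, 36, 42, 59, 64] ⇒ [13, 37, 43, 60, 65]
  PtaI TTAGCCA/3: at [17] ⇒ [20]

Pooled cuts: [13, 20, 37, 43, 60, 65]

Fragment lengths:
  [0,13): 13 bp
  [13,20): 7 bp
  [20,37): 17 bp
  [37,43): 6 bp
  [43,60): 17 bp
  [60,65): 5 bp
  [65,70): 5 bp

[5,5,6,7,13,17,17]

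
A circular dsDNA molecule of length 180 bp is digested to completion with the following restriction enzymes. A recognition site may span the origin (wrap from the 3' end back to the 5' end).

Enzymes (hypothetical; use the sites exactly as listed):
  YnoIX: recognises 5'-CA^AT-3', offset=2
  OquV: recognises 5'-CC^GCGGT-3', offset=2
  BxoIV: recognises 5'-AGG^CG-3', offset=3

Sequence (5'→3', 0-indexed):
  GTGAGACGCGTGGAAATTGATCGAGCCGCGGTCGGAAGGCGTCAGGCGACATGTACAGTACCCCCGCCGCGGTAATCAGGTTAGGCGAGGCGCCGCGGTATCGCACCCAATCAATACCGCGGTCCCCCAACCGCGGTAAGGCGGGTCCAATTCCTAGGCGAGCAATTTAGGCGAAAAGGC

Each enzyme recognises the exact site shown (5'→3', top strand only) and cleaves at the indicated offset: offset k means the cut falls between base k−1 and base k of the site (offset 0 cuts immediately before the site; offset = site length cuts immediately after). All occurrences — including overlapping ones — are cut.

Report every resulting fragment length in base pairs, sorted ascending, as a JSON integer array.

[4,4,5,5,6,7,7,8,8,9,9,12,14,15,17,22,28]

Scan for sites:
  YnoIX (CAAT, off=2): starts [107, 111, 147, 162] → cuts [109, 113, 149, 164]
  OquV (CCGCGGT, off=2): starts [25, 66, 92, 116, 130] → cuts [27, 68, 94, 118, 132]
  BxoIV (AGGCG, off=3): starts [36, 43, 82, 87, 138, 155, 168, 176] → cuts [39, 46, 85, 90, 141, 158, 171, 179]

Pooled cuts: [27, 39, 46, 68, 85, 90, 94, 109, 113, 118, 132, 141, 149, 158, 164, 171, 179]

Fragments:
  27→39: 12 bp
  39→46: 7 bp
  46→68: 22 bp
  68→85: 17 bp
  85→90: 5 bp
  90→94: 4 bp
  94→109: 15 bp
  109→113: 4 bp
  113→118: 5 bp
  118→132: 14 bp
  132→141: 9 bp
  141→149: 8 bp
  149→158: 9 bp
  158→164: 6 bp
  164→171: 7 bp
  171→179: 8 bp
  179→27 (wrap): 180-179+27 = 28 bp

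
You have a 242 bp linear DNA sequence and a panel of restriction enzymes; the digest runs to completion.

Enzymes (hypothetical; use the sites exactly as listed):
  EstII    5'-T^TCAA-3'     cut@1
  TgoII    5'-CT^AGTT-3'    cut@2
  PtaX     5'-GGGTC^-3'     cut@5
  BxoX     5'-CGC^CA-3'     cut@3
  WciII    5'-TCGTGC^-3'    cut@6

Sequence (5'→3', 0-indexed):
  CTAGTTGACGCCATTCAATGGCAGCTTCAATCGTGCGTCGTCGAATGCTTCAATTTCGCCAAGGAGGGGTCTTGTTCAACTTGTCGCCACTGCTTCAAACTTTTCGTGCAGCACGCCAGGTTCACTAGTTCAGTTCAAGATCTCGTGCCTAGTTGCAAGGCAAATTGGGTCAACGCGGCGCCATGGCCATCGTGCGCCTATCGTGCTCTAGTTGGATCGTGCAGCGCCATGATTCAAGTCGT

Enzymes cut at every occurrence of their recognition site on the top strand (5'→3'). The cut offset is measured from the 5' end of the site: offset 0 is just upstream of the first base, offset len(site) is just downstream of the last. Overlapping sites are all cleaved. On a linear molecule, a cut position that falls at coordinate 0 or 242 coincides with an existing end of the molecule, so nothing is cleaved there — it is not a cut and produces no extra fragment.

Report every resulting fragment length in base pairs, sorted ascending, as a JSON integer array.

[2,2,3,3,4,5,6,7,7,8,9,9,10,10,10,10,11,12,12,12,13,13,14,14,15,21]

Site scan:
  EstII (TTCAA, off=1): starts [13, 25, 48, 74, 93, 133, 232] → cuts [14, 26, 49, 75, 94, 134, 233]
  TgoII (CTAGTT, off=2): starts [0, 124, 148, 207] → cuts [2, 126, 150, 209]
  PtaX (GGGTC, off=5): starts [66, 166] → cuts [71, 171]
  BxoX (CGCCA, off=3): starts [8, 56, 84, 113, 178, 224] → cuts [11, 59, 87, 116, 181, 227]
  WciII (TCGTGC, off=6): starts [30, 103, 142, 189, 200, 216] → cuts [36, 109, 148, 195, 206, 222]

Pooled cuts: [2, 11, 14, 26, 36, 49, 59, 71, 75, 87, 94, 109, 116, 126, 134, 148, 150, 171, 181, 195, 206, 209, 222, 227, 233]

Fragments:
  [0,2): 2 bp
  [2,11): 9 bp
  [11,14): 3 bp
  [14,26): 12 bp
  [26,36): 10 bp
  [36,49): 13 bp
  [49,59): 10 bp
  [59,71): 12 bp
  [71,75): 4 bp
  [75,87): 12 bp
  [87,94): 7 bp
  [94,109): 15 bp
  [109,116): 7 bp
  [116,126): 10 bp
  [126,134): 8 bp
  [134,148): 14 bp
  [148,150): 2 bp
  [150,171): 21 bp
  [171,181): 10 bp
  [181,195): 14 bp
  [195,206): 11 bp
  [206,209): 3 bp
  [209,222): 13 bp
  [222,227): 5 bp
  [227,233): 6 bp
  [233,242): 9 bp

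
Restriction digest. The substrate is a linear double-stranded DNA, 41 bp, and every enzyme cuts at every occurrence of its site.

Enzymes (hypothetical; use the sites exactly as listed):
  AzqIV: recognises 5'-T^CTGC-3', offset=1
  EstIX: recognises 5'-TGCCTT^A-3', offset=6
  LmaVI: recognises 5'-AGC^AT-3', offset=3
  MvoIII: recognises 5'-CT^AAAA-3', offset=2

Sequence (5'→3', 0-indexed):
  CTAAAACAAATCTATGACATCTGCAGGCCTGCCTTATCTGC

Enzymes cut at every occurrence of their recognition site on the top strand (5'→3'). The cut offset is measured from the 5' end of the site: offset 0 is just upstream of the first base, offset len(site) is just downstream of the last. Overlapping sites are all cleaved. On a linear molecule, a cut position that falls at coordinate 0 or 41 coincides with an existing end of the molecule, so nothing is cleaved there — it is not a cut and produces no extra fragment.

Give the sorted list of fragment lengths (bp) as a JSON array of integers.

[2,2,4,15,18]

Scan for sites:
  AzqIV (TCTGC, off=1): starts [19, 36] → cuts [20, 37]
  EstIX (TGCCTTA, off=6): starts [29] → cuts [35]
  LmaVI (AGCAT, off=3): no sites
  MvoIII (CTAAAA, off=2): starts [0] → cuts [2]

All cut coordinates (distinct, sorted): [2, 20, 35, 37]

Fragments:
  [0,2): 2 bp
  [2,20): 18 bp
  [20,35): 15 bp
  [35,37): 2 bp
  [37,41): 4 bp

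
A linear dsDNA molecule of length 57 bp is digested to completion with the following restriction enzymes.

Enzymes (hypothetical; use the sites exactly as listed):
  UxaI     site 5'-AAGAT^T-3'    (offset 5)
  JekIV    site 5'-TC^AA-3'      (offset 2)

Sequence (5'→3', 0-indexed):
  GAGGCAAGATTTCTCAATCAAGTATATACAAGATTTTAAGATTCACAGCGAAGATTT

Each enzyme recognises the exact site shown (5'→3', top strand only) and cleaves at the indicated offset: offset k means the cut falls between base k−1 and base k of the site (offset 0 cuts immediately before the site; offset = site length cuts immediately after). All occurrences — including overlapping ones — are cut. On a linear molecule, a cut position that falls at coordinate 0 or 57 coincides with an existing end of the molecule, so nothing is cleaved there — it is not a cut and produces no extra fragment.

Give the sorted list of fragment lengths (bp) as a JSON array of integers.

[2,4,5,8,10,13,15]

Per-enzyme occurrences:
  UxaI (AAGATT, off=5): starts [5, 29, 37, 50] → cuts [10, 34, 42, 55]
  JekIV (TCAA, off=2): starts [13, 17] → cuts [15, 19]

All cut coordinates (distinct, sorted): [10, 15, 19, 34, 42, 55]

Fragments:
  [0,10): 10 bp
  [10,15): 5 bp
  [15,19): 4 bp
  [19,34): 15 bp
  [34,42): 8 bp
  [42,55): 13 bp
  [55,57): 2 bp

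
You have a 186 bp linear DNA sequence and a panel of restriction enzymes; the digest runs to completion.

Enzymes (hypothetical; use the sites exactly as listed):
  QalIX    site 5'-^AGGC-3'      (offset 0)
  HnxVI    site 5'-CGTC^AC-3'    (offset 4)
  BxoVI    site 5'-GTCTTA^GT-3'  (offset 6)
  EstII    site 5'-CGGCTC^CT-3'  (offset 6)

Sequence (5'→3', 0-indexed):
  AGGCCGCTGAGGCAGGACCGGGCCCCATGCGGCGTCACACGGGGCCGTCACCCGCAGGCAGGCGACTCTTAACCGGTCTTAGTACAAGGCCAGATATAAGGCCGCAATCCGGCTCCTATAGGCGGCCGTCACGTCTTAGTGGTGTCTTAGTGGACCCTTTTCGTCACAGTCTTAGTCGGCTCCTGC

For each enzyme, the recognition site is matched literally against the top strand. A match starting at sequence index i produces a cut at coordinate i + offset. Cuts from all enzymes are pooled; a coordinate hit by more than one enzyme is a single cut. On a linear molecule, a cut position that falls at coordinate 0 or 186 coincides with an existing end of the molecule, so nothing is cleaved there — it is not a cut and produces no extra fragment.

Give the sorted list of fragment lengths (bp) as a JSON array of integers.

[4,4,4,5,6,8,8,9,9,11,11,12,13,16,17,22,27]

Scan for sites:
  QalIX (AGGC, off=0): starts [0, 9, 55, 59, 86, 98, 119] → cuts [9, 55, 59, 86, 98, 119] (position 0 is a terminus of the linear molecule — no cut)
  HnxVI (CGTCAC, off=4): starts [32, 45, 126, 161] → cuts [36, 49, 130, 165]
  BxoVI (GTCTTAGT, off=6): starts [75, 132, 143, 168] → cuts [81, 138, 149, 174]
  EstII (CGGCTCCT, off=6): starts [109, 176] → cuts [115, 182]

Pooled cuts: [9, 36, 49, 55, 59, 81, 86, 98, 115, 119, 130, 138, 149, 165, 174, 182]

Fragment lengths:
  [0,9): 9 bp
  [9,36): 27 bp
  [36,49): 13 bp
  [49,55): 6 bp
  [55,59): 4 bp
  [59,81): 22 bp
  [81,86): 5 bp
  [86,98): 12 bp
  [98,115): 17 bp
  [115,119): 4 bp
  [119,130): 11 bp
  [130,138): 8 bp
  [138,149): 11 bp
  [149,165): 16 bp
  [165,174): 9 bp
  [174,182): 8 bp
  [182,186): 4 bp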